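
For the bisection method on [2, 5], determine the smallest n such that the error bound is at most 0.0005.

We need (b-a)/2^n ≤ 0.0005
(5 - 2)/2^n ≤ 0.0005
3/2^n ≤ 0.0005
2^n ≥ 6000
n ≥ log₂(6000) = 12.55
n ≥ 13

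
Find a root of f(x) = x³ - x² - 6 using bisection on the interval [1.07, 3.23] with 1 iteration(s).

f(x) = x³ - x² - 6
Initial interval: [1.07, 3.23]

Iteration 1:
  c_1 = (1.070000 + 3.230000)/2 = 2.150000
  f(c_1) = f(2.150000) = -0.684125
  f(a) × f(c) ≥ 0, new interval: [2.150000, 3.230000]

After 1 iteration(s), the approximation is c_1 = 2.150000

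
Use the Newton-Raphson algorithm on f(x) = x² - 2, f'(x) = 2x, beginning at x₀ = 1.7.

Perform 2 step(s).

f(x) = x² - 2
f'(x) = 2x
x₀ = 1.7

Newton-Raphson formula: x_{n+1} = x_n - f(x_n)/f'(x_n)

Iteration 1:
  f(1.700000) = 0.890000
  f'(1.700000) = 3.400000
  x_1 = 1.700000 - 0.890000/3.400000 = 1.438235
Iteration 2:
  f(1.438235) = 0.068521
  f'(1.438235) = 2.876471
  x_2 = 1.438235 - 0.068521/2.876471 = 1.414414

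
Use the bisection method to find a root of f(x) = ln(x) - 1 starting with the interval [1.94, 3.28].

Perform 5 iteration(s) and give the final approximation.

f(x) = ln(x) - 1
Initial interval: [1.94, 3.28]

Iteration 1:
  c_1 = (1.940000 + 3.280000)/2 = 2.610000
  f(c_1) = f(2.610000) = -0.040650
  f(a) × f(c) ≥ 0, new interval: [2.610000, 3.280000]
Iteration 2:
  c_2 = (2.610000 + 3.280000)/2 = 2.945000
  f(c_2) = f(2.945000) = 0.080109
  f(a) × f(c) < 0, new interval: [2.610000, 2.945000]
Iteration 3:
  c_3 = (2.610000 + 2.945000)/2 = 2.777500
  f(c_3) = f(2.777500) = 0.021551
  f(a) × f(c) < 0, new interval: [2.610000, 2.777500]
Iteration 4:
  c_4 = (2.610000 + 2.777500)/2 = 2.693750
  f(c_4) = f(2.693750) = -0.009066
  f(a) × f(c) ≥ 0, new interval: [2.693750, 2.777500]
Iteration 5:
  c_5 = (2.693750 + 2.777500)/2 = 2.735625
  f(c_5) = f(2.735625) = 0.006360
  f(a) × f(c) < 0, new interval: [2.693750, 2.735625]

After 5 iteration(s), the approximation is c_5 = 2.735625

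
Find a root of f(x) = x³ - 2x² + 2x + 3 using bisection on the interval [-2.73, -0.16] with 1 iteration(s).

f(x) = x³ - 2x² + 2x + 3
Initial interval: [-2.73, -0.16]

Iteration 1:
  c_1 = (-2.730000 + (-0.160000))/2 = -1.445000
  f(c_1) = f(-1.445000) = -7.083246
  f(a) × f(c) ≥ 0, new interval: [-1.445000, -0.160000]

After 1 iteration(s), the approximation is c_1 = -1.445000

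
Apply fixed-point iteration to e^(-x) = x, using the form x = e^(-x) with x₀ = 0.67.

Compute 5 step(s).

Equation: e^(-x) = x
Fixed-point form: x = e^(-x)
x₀ = 0.67

x_1 = g(0.670000) = 0.511709
x_2 = g(0.511709) = 0.599470
x_3 = g(0.599470) = 0.549102
x_4 = g(0.549102) = 0.577468
x_5 = g(0.577468) = 0.561318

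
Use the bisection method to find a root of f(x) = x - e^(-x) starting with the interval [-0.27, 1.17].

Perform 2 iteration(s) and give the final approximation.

f(x) = x - e^(-x)
Initial interval: [-0.27, 1.17]

Iteration 1:
  c_1 = (-0.270000 + 1.170000)/2 = 0.450000
  f(c_1) = f(0.450000) = -0.187628
  f(a) × f(c) ≥ 0, new interval: [0.450000, 1.170000]
Iteration 2:
  c_2 = (0.450000 + 1.170000)/2 = 0.810000
  f(c_2) = f(0.810000) = 0.365142
  f(a) × f(c) < 0, new interval: [0.450000, 0.810000]

After 2 iteration(s), the approximation is c_2 = 0.810000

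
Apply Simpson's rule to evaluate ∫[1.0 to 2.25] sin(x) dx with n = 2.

f(x) = sin(x)
a = 1.0, b = 2.25, n = 2
h = (b - a)/n = 0.625000

Simpson's rule: (h/3)[f(x₀) + 4f(x₁) + 2f(x₂) + ... + f(xₙ)]

x_0 = 1.0000, f(x_0) = 0.841471, coefficient = 1
x_1 = 1.6250, f(x_1) = 0.998531, coefficient = 4
x_2 = 2.2500, f(x_2) = 0.778073, coefficient = 1

I ≈ (0.625000/3) × 5.613670 = 1.169514
Exact value: 1.168476
Error: 0.001039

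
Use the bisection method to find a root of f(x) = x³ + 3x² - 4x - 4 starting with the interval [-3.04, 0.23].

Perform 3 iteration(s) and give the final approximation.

f(x) = x³ + 3x² - 4x - 4
Initial interval: [-3.04, 0.23]

Iteration 1:
  c_1 = (-3.040000 + 0.230000)/2 = -1.405000
  f(c_1) = f(-1.405000) = 4.768570
  f(a) × f(c) ≥ 0, new interval: [-1.405000, 0.230000]
Iteration 2:
  c_2 = (-1.405000 + 0.230000)/2 = -0.587500
  f(c_2) = f(-0.587500) = -0.817311
  f(a) × f(c) < 0, new interval: [-1.405000, -0.587500]
Iteration 3:
  c_3 = (-1.405000 + (-0.587500))/2 = -0.996250
  f(c_3) = f(-0.996250) = 1.973750
  f(a) × f(c) ≥ 0, new interval: [-0.996250, -0.587500]

After 3 iteration(s), the approximation is c_3 = -0.996250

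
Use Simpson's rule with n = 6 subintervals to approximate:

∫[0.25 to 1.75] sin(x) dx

f(x) = sin(x)
a = 0.25, b = 1.75, n = 6
h = (b - a)/n = 0.250000

Simpson's rule: (h/3)[f(x₀) + 4f(x₁) + 2f(x₂) + ... + f(xₙ)]

x_0 = 0.2500, f(x_0) = 0.247404, coefficient = 1
x_1 = 0.5000, f(x_1) = 0.479426, coefficient = 4
x_2 = 0.7500, f(x_2) = 0.681639, coefficient = 2
x_3 = 1.0000, f(x_3) = 0.841471, coefficient = 4
x_4 = 1.2500, f(x_4) = 0.948985, coefficient = 2
x_5 = 1.5000, f(x_5) = 0.997495, coefficient = 4
x_6 = 1.7500, f(x_6) = 0.983986, coefficient = 1

I ≈ (0.250000/3) × 13.766203 = 1.147184
Exact value: 1.147158
Error: 0.000025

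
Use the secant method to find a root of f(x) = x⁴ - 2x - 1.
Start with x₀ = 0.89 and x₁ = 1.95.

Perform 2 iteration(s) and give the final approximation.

f(x) = x⁴ - 2x - 1
x₀ = 0.89, x₁ = 1.95

Secant formula: x_{n+1} = x_n - f(x_n)(x_n - x_{n-1})/(f(x_n) - f(x_{n-1}))

Iteration 1:
  f(0.890000) = -2.152578
  f(1.950000) = 9.559006
  x_2 = 1.950000 - 9.559006×(1.950000 - 0.890000)/(9.559006 - (-2.152578))
       = 1.084827
Iteration 2:
  f(1.950000) = 9.559006
  f(1.084827) = -1.784679
  x_3 = 1.084827 - (-1.784679)×(1.084827 - 1.950000)/(-1.784679 - 9.559006)
       = 1.220943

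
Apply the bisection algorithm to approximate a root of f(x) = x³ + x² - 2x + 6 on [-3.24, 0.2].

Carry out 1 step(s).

f(x) = x³ + x² - 2x + 6
Initial interval: [-3.24, 0.2]

Iteration 1:
  c_1 = (-3.240000 + 0.200000)/2 = -1.520000
  f(c_1) = f(-1.520000) = 7.838592
  f(a) × f(c) < 0, new interval: [-3.240000, -1.520000]

After 1 iteration(s), the approximation is c_1 = -1.520000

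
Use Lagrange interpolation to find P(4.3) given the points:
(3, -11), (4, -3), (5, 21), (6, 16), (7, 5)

Lagrange interpolation formula:
P(x) = Σ yᵢ × Lᵢ(x)
where Lᵢ(x) = Π_{j≠i} (x - xⱼ)/(xᵢ - xⱼ)

L_0(4.3) = (4.3 - 4)/(3 - 4) × (4.3 - 5)/(3 - 5) × (4.3 - 6)/(3 - 6) × (4.3 - 7)/(3 - 7) = -0.040162
L_1(4.3) = (4.3 - 3)/(4 - 3) × (4.3 - 5)/(4 - 5) × (4.3 - 6)/(4 - 6) × (4.3 - 7)/(4 - 7) = 0.696150
L_2(4.3) = (4.3 - 3)/(5 - 3) × (4.3 - 4)/(5 - 4) × (4.3 - 6)/(5 - 6) × (4.3 - 7)/(5 - 7) = 0.447525
L_3(4.3) = (4.3 - 3)/(6 - 3) × (4.3 - 4)/(6 - 4) × (4.3 - 5)/(6 - 5) × (4.3 - 7)/(6 - 7) = -0.122850
L_4(4.3) = (4.3 - 3)/(7 - 3) × (4.3 - 4)/(7 - 4) × (4.3 - 5)/(7 - 5) × (4.3 - 6)/(7 - 6) = 0.019337

P(4.3) = (-11)×L_0(4.3) + (-3)×L_1(4.3) + 21×L_2(4.3) + 16×L_3(4.3) + 5×L_4(4.3)
P(4.3) = 5.882450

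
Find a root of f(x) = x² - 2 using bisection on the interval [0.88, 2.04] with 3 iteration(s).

f(x) = x² - 2
Initial interval: [0.88, 2.04]

Iteration 1:
  c_1 = (0.880000 + 2.040000)/2 = 1.460000
  f(c_1) = f(1.460000) = 0.131600
  f(a) × f(c) < 0, new interval: [0.880000, 1.460000]
Iteration 2:
  c_2 = (0.880000 + 1.460000)/2 = 1.170000
  f(c_2) = f(1.170000) = -0.631100
  f(a) × f(c) ≥ 0, new interval: [1.170000, 1.460000]
Iteration 3:
  c_3 = (1.170000 + 1.460000)/2 = 1.315000
  f(c_3) = f(1.315000) = -0.270775
  f(a) × f(c) ≥ 0, new interval: [1.315000, 1.460000]

After 3 iteration(s), the approximation is c_3 = 1.315000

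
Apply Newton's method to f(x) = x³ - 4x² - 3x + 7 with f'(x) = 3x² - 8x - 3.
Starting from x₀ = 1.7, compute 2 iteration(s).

f(x) = x³ - 4x² - 3x + 7
f'(x) = 3x² - 8x - 3
x₀ = 1.7

Newton-Raphson formula: x_{n+1} = x_n - f(x_n)/f'(x_n)

Iteration 1:
  f(1.700000) = -4.747000
  f'(1.700000) = -7.930000
  x_1 = 1.700000 - (-4.747000)/(-7.930000) = 1.101387
Iteration 2:
  f(1.101387) = 0.179666
  f'(1.101387) = -8.171936
  x_2 = 1.101387 - 0.179666/(-8.171936) = 1.123373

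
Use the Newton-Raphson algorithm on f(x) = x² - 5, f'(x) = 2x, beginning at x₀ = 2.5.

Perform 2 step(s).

f(x) = x² - 5
f'(x) = 2x
x₀ = 2.5

Newton-Raphson formula: x_{n+1} = x_n - f(x_n)/f'(x_n)

Iteration 1:
  f(2.500000) = 1.250000
  f'(2.500000) = 5.000000
  x_1 = 2.500000 - 1.250000/5.000000 = 2.250000
Iteration 2:
  f(2.250000) = 0.062500
  f'(2.250000) = 4.500000
  x_2 = 2.250000 - 0.062500/4.500000 = 2.236111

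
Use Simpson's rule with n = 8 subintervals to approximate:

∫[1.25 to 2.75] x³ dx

f(x) = x³
a = 1.25, b = 2.75, n = 8
h = (b - a)/n = 0.187500

Simpson's rule: (h/3)[f(x₀) + 4f(x₁) + 2f(x₂) + ... + f(xₙ)]

x_0 = 1.2500, f(x_0) = 1.953125, coefficient = 1
x_1 = 1.4375, f(x_1) = 2.970459, coefficient = 4
x_2 = 1.6250, f(x_2) = 4.291016, coefficient = 2
x_3 = 1.8125, f(x_3) = 5.954346, coefficient = 4
x_4 = 2.0000, f(x_4) = 8.000000, coefficient = 2
x_5 = 2.1875, f(x_5) = 10.467529, coefficient = 4
x_6 = 2.3750, f(x_6) = 13.396484, coefficient = 2
x_7 = 2.5625, f(x_7) = 16.826416, coefficient = 4
x_8 = 2.7500, f(x_8) = 20.796875, coefficient = 1

I ≈ (0.187500/3) × 219.000000 = 13.687500
Exact value: 13.687500
Error: 0.000000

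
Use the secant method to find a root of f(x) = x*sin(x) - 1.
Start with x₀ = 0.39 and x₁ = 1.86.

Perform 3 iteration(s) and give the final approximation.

f(x) = x*sin(x) - 1
x₀ = 0.39, x₁ = 1.86

Secant formula: x_{n+1} = x_n - f(x_n)(x_n - x_{n-1})/(f(x_n) - f(x_{n-1}))

Iteration 1:
  f(0.390000) = -0.851727
  f(1.860000) = 0.782757
  x_2 = 1.860000 - 0.782757×(1.860000 - 0.390000)/(0.782757 - (-0.851727))
       = 1.156015
Iteration 2:
  f(1.860000) = 0.782757
  f(1.156015) = 0.057990
  x_3 = 1.156015 - 0.057990×(1.156015 - 1.860000)/(0.057990 - 0.782757)
       = 1.099688
Iteration 3:
  f(1.156015) = 0.057990
  f(1.099688) = -0.020106
  x_4 = 1.099688 - (-0.020106)×(1.099688 - 1.156015)/(-0.020106 - 0.057990)
       = 1.114189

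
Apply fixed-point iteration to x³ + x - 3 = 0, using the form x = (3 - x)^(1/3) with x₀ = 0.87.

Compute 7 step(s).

Equation: x³ + x - 3 = 0
Fixed-point form: x = (3 - x)^(1/3)
x₀ = 0.87

x_1 = g(0.870000) = 1.286648
x_2 = g(1.286648) = 1.196600
x_3 = g(1.196600) = 1.217206
x_4 = g(1.217206) = 1.212552
x_5 = g(1.212552) = 1.213606
x_6 = g(1.213606) = 1.213368
x_7 = g(1.213368) = 1.213422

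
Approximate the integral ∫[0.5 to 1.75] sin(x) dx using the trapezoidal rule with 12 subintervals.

f(x) = sin(x)
a = 0.5, b = 1.75, n = 12
h = (b - a)/n = 0.104167

Trapezoidal rule: (h/2)[f(x₀) + 2f(x₁) + 2f(x₂) + ... + f(xₙ)]

x_0 = 0.5000, f(x_0) = 0.479426, coefficient = 1
x_1 = 0.6042, f(x_1) = 0.568076, coefficient = 2
x_2 = 0.7083, f(x_2) = 0.650569, coefficient = 2
x_3 = 0.8125, f(x_3) = 0.726009, coefficient = 2
x_4 = 0.9167, f(x_4) = 0.793578, coefficient = 2
x_5 = 1.0208, f(x_5) = 0.852544, coefficient = 2
x_6 = 1.1250, f(x_6) = 0.902268, coefficient = 2
x_7 = 1.2292, f(x_7) = 0.942210, coefficient = 2
x_8 = 1.3333, f(x_8) = 0.971938, coefficient = 2
x_9 = 1.4375, f(x_9) = 0.991129, coefficient = 2
x_10 = 1.5417, f(x_10) = 0.999576, coefficient = 2
x_11 = 1.6458, f(x_11) = 0.997186, coefficient = 2
x_12 = 1.7500, f(x_12) = 0.983986, coefficient = 1

I ≈ (0.104167/2) × 20.253576 = 1.054874
Exact value: 1.055829
Error: 0.000955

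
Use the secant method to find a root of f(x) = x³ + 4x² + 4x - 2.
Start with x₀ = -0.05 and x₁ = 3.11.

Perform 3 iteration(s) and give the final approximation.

f(x) = x³ + 4x² + 4x - 2
x₀ = -0.05, x₁ = 3.11

Secant formula: x_{n+1} = x_n - f(x_n)(x_n - x_{n-1})/(f(x_n) - f(x_{n-1}))

Iteration 1:
  f(-0.050000) = -2.190125
  f(3.110000) = 79.208631
  x_2 = 3.110000 - 79.208631×(3.110000 - (-0.050000))/(79.208631 - (-2.190125))
       = 0.035023
Iteration 2:
  f(3.110000) = 79.208631
  f(0.035023) = -1.854957
  x_3 = 0.035023 - (-1.854957)×(0.035023 - 3.110000)/(-1.854957 - 79.208631)
       = 0.105387
Iteration 3:
  f(0.035023) = -1.854957
  f(0.105387) = -1.532855
  x_4 = 0.105387 - (-1.532855)×(0.105387 - 0.035023)/(-1.532855 - (-1.854957))
       = 0.440242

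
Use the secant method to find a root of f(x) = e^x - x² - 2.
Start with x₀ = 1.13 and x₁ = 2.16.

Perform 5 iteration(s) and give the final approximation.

f(x) = e^x - x² - 2
x₀ = 1.13, x₁ = 2.16

Secant formula: x_{n+1} = x_n - f(x_n)(x_n - x_{n-1})/(f(x_n) - f(x_{n-1}))

Iteration 1:
  f(1.130000) = -0.181243
  f(2.160000) = 2.005538
  x_2 = 2.160000 - 2.005538×(2.160000 - 1.130000)/(2.005538 - (-0.181243))
       = 1.215368
Iteration 2:
  f(2.160000) = 2.005538
  f(1.215368) = -0.105585
  x_3 = 1.215368 - (-0.105585)×(1.215368 - 2.160000)/(-0.105585 - 2.005538)
       = 1.262612
Iteration 3:
  f(1.215368) = -0.105585
  f(1.262612) = -0.059547
  x_4 = 1.262612 - (-0.059547)×(1.262612 - 1.215368)/(-0.059547 - (-0.105585))
       = 1.323719
Iteration 4:
  f(1.262612) = -0.059547
  f(1.323719) = 0.005138
  x_5 = 1.323719 - 0.005138×(1.323719 - 1.262612)/(0.005138 - (-0.059547))
       = 1.318866
Iteration 5:
  f(1.323719) = 0.005138
  f(1.318866) = -0.000229
  x_6 = 1.318866 - (-0.000229)×(1.318866 - 1.323719)/(-0.000229 - 0.005138)
       = 1.319073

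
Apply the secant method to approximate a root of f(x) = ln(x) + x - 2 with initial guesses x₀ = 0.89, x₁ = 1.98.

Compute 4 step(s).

f(x) = ln(x) + x - 2
x₀ = 0.89, x₁ = 1.98

Secant formula: x_{n+1} = x_n - f(x_n)(x_n - x_{n-1})/(f(x_n) - f(x_{n-1}))

Iteration 1:
  f(0.890000) = -1.226534
  f(1.980000) = 0.663097
  x_2 = 1.980000 - 0.663097×(1.980000 - 0.890000)/(0.663097 - (-1.226534))
       = 1.597504
Iteration 2:
  f(1.980000) = 0.663097
  f(1.597504) = 0.065947
  x_3 = 1.597504 - 0.065947×(1.597504 - 1.980000)/(0.065947 - 0.663097)
       = 1.555263
Iteration 3:
  f(1.597504) = 0.065947
  f(1.555263) = -0.003092
  x_4 = 1.555263 - (-0.003092)×(1.555263 - 1.597504)/(-0.003092 - 0.065947)
       = 1.557155
Iteration 4:
  f(1.555263) = -0.003092
  f(1.557155) = 0.000015
  x_5 = 1.557155 - 0.000015×(1.557155 - 1.555263)/(0.000015 - (-0.003092))
       = 1.557146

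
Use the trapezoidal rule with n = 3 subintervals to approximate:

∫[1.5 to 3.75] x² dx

f(x) = x²
a = 1.5, b = 3.75, n = 3
h = (b - a)/n = 0.750000

Trapezoidal rule: (h/2)[f(x₀) + 2f(x₁) + 2f(x₂) + ... + f(xₙ)]

x_0 = 1.5000, f(x_0) = 2.250000, coefficient = 1
x_1 = 2.2500, f(x_1) = 5.062500, coefficient = 2
x_2 = 3.0000, f(x_2) = 9.000000, coefficient = 2
x_3 = 3.7500, f(x_3) = 14.062500, coefficient = 1

I ≈ (0.750000/2) × 44.437500 = 16.664062
Exact value: 16.453125
Error: 0.210938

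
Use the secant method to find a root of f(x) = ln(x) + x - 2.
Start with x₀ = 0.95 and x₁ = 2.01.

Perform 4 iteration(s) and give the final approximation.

f(x) = ln(x) + x - 2
x₀ = 0.95, x₁ = 2.01

Secant formula: x_{n+1} = x_n - f(x_n)(x_n - x_{n-1})/(f(x_n) - f(x_{n-1}))

Iteration 1:
  f(0.950000) = -1.101293
  f(2.010000) = 0.708135
  x_2 = 2.010000 - 0.708135×(2.010000 - 0.950000)/(0.708135 - (-1.101293))
       = 1.595160
Iteration 2:
  f(2.010000) = 0.708135
  f(1.595160) = 0.062134
  x_3 = 1.595160 - 0.062134×(1.595160 - 2.010000)/(0.062134 - 0.708135)
       = 1.555260
Iteration 3:
  f(1.595160) = 0.062134
  f(1.555260) = -0.003098
  x_4 = 1.555260 - (-0.003098)×(1.555260 - 1.595160)/(-0.003098 - 0.062134)
       = 1.557155
Iteration 4:
  f(1.555260) = -0.003098
  f(1.557155) = 0.000015
  x_5 = 1.557155 - 0.000015×(1.557155 - 1.555260)/(0.000015 - (-0.003098))
       = 1.557146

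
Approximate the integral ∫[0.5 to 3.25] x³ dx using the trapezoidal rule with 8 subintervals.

f(x) = x³
a = 0.5, b = 3.25, n = 8
h = (b - a)/n = 0.343750

Trapezoidal rule: (h/2)[f(x₀) + 2f(x₁) + 2f(x₂) + ... + f(xₙ)]

x_0 = 0.5000, f(x_0) = 0.125000, coefficient = 1
x_1 = 0.8438, f(x_1) = 0.600677, coefficient = 2
x_2 = 1.1875, f(x_2) = 1.674561, coefficient = 2
x_3 = 1.5312, f(x_3) = 3.590363, coefficient = 2
x_4 = 1.8750, f(x_4) = 6.591797, coefficient = 2
x_5 = 2.2188, f(x_5) = 10.922577, coefficient = 2
x_6 = 2.5625, f(x_6) = 16.826416, coefficient = 2
x_7 = 2.9062, f(x_7) = 24.547028, coefficient = 2
x_8 = 3.2500, f(x_8) = 34.328125, coefficient = 1

I ≈ (0.343750/2) × 163.959961 = 28.180618
Exact value: 27.875977
Error: 0.304642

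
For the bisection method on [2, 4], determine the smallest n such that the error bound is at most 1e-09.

We need (b-a)/2^n ≤ 1e-09
(4 - 2)/2^n ≤ 1e-09
2/2^n ≤ 1e-09
2^n ≥ 2000000000
n ≥ log₂(2000000000) = 30.90
n ≥ 31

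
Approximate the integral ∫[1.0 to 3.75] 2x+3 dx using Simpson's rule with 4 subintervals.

f(x) = 2x+3
a = 1.0, b = 3.75, n = 4
h = (b - a)/n = 0.687500

Simpson's rule: (h/3)[f(x₀) + 4f(x₁) + 2f(x₂) + ... + f(xₙ)]

x_0 = 1.0000, f(x_0) = 5.000000, coefficient = 1
x_1 = 1.6875, f(x_1) = 6.375000, coefficient = 4
x_2 = 2.3750, f(x_2) = 7.750000, coefficient = 2
x_3 = 3.0625, f(x_3) = 9.125000, coefficient = 4
x_4 = 3.7500, f(x_4) = 10.500000, coefficient = 1

I ≈ (0.687500/3) × 93.000000 = 21.312500
Exact value: 21.312500
Error: 0.000000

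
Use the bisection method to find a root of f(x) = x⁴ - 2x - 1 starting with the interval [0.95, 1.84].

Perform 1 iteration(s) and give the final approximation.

f(x) = x⁴ - 2x - 1
Initial interval: [0.95, 1.84]

Iteration 1:
  c_1 = (0.950000 + 1.840000)/2 = 1.395000
  f(c_1) = f(1.395000) = -0.002987
  f(a) × f(c) ≥ 0, new interval: [1.395000, 1.840000]

After 1 iteration(s), the approximation is c_1 = 1.395000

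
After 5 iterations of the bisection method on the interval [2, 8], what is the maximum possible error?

Bisection error bound: |error| ≤ (b-a)/2^n
|error| ≤ (8 - 2)/2^5 = 6/2^5
|error| ≤ 0.1875000000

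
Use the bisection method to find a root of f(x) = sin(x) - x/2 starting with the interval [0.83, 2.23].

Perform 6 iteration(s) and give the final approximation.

f(x) = sin(x) - x/2
Initial interval: [0.83, 2.23]

Iteration 1:
  c_1 = (0.830000 + 2.230000)/2 = 1.530000
  f(c_1) = f(1.530000) = 0.234168
  f(a) × f(c) ≥ 0, new interval: [1.530000, 2.230000]
Iteration 2:
  c_2 = (1.530000 + 2.230000)/2 = 1.880000
  f(c_2) = f(1.880000) = 0.012576
  f(a) × f(c) ≥ 0, new interval: [1.880000, 2.230000]
Iteration 3:
  c_3 = (1.880000 + 2.230000)/2 = 2.055000
  f(c_3) = f(2.055000) = -0.142454
  f(a) × f(c) < 0, new interval: [1.880000, 2.055000]
Iteration 4:
  c_4 = (1.880000 + 2.055000)/2 = 1.967500
  f(c_4) = f(1.967500) = -0.061410
  f(a) × f(c) < 0, new interval: [1.880000, 1.967500]
Iteration 5:
  c_5 = (1.880000 + 1.967500)/2 = 1.923750
  f(c_5) = f(1.923750) = -0.023519
  f(a) × f(c) < 0, new interval: [1.880000, 1.923750]
Iteration 6:
  c_6 = (1.880000 + 1.923750)/2 = 1.901875
  f(c_6) = f(1.901875) = -0.005245
  f(a) × f(c) < 0, new interval: [1.880000, 1.901875]

After 6 iteration(s), the approximation is c_6 = 1.901875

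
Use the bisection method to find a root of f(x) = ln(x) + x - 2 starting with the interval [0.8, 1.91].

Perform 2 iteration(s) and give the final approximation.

f(x) = ln(x) + x - 2
Initial interval: [0.8, 1.91]

Iteration 1:
  c_1 = (0.800000 + 1.910000)/2 = 1.355000
  f(c_1) = f(1.355000) = -0.341199
  f(a) × f(c) ≥ 0, new interval: [1.355000, 1.910000]
Iteration 2:
  c_2 = (1.355000 + 1.910000)/2 = 1.632500
  f(c_2) = f(1.632500) = 0.122613
  f(a) × f(c) < 0, new interval: [1.355000, 1.632500]

After 2 iteration(s), the approximation is c_2 = 1.632500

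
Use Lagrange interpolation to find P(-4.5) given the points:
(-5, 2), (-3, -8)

Lagrange interpolation formula:
P(x) = Σ yᵢ × Lᵢ(x)
where Lᵢ(x) = Π_{j≠i} (x - xⱼ)/(xᵢ - xⱼ)

L_0(-4.5) = (-4.5 - (-3))/(-5 - (-3)) = 0.750000
L_1(-4.5) = (-4.5 - (-5))/(-3 - (-5)) = 0.250000

P(-4.5) = 2×L_0(-4.5) + (-8)×L_1(-4.5)
P(-4.5) = -0.500000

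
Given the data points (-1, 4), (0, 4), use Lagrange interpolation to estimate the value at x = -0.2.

Lagrange interpolation formula:
P(x) = Σ yᵢ × Lᵢ(x)
where Lᵢ(x) = Π_{j≠i} (x - xⱼ)/(xᵢ - xⱼ)

L_0(-0.2) = (-0.2 - 0)/(-1 - 0) = 0.200000
L_1(-0.2) = (-0.2 - (-1))/(0 - (-1)) = 0.800000

P(-0.2) = 4×L_0(-0.2) + 4×L_1(-0.2)
P(-0.2) = 4.000000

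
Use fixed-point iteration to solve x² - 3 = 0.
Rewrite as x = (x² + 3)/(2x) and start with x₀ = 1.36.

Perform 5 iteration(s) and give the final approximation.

Equation: x² - 3 = 0
Fixed-point form: x = (x² + 3)/(2x)
x₀ = 1.36

x_1 = g(1.360000) = 1.782941
x_2 = g(1.782941) = 1.732777
x_3 = g(1.732777) = 1.732051
x_4 = g(1.732051) = 1.732051
x_5 = g(1.732051) = 1.732051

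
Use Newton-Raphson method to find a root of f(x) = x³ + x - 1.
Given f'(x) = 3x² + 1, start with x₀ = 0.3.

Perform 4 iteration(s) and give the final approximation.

f(x) = x³ + x - 1
f'(x) = 3x² + 1
x₀ = 0.3

Newton-Raphson formula: x_{n+1} = x_n - f(x_n)/f'(x_n)

Iteration 1:
  f(0.300000) = -0.673000
  f'(0.300000) = 1.270000
  x_1 = 0.300000 - (-0.673000)/1.270000 = 0.829921
Iteration 2:
  f(0.829921) = 0.401546
  f'(0.829921) = 3.066308
  x_2 = 0.829921 - 0.401546/3.066308 = 0.698967
Iteration 3:
  f(0.698967) = 0.040451
  f'(0.698967) = 2.465665
  x_3 = 0.698967 - 0.040451/2.465665 = 0.682561
Iteration 4:
  f(0.682561) = 0.000560
  f'(0.682561) = 2.397670
  x_4 = 0.682561 - 0.000560/2.397670 = 0.682328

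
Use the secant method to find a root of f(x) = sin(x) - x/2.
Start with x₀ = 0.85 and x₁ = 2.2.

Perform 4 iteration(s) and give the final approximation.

f(x) = sin(x) - x/2
x₀ = 0.85, x₁ = 2.2

Secant formula: x_{n+1} = x_n - f(x_n)(x_n - x_{n-1})/(f(x_n) - f(x_{n-1}))

Iteration 1:
  f(0.850000) = 0.326280
  f(2.200000) = -0.291504
  x_2 = 2.200000 - (-0.291504)×(2.200000 - 0.850000)/(-0.291504 - 0.326280)
       = 1.562998
Iteration 2:
  f(2.200000) = -0.291504
  f(1.562998) = 0.218471
  x_3 = 1.562998 - 0.218471×(1.562998 - 2.200000)/(0.218471 - (-0.291504))
       = 1.835887
Iteration 3:
  f(1.562998) = 0.218471
  f(1.835887) = 0.047126
  x_4 = 1.835887 - 0.047126×(1.835887 - 1.562998)/(0.047126 - 0.218471)
       = 1.910940
Iteration 4:
  f(1.835887) = 0.047126
  f(1.910940) = -0.012763
  x_5 = 1.910940 - (-0.012763)×(1.910940 - 1.835887)/(-0.012763 - 0.047126)
       = 1.894945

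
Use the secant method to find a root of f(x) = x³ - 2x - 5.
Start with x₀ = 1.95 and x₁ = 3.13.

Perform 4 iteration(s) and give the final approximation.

f(x) = x³ - 2x - 5
x₀ = 1.95, x₁ = 3.13

Secant formula: x_{n+1} = x_n - f(x_n)(x_n - x_{n-1})/(f(x_n) - f(x_{n-1}))

Iteration 1:
  f(1.950000) = -1.485125
  f(3.130000) = 19.404297
  x_2 = 3.130000 - 19.404297×(3.130000 - 1.950000)/(19.404297 - (-1.485125))
       = 2.033892
Iteration 2:
  f(3.130000) = 19.404297
  f(2.033892) = -0.654153
  x_3 = 2.033892 - (-0.654153)×(2.033892 - 3.130000)/(-0.654153 - 19.404297)
       = 2.069638
Iteration 3:
  f(2.033892) = -0.654153
  f(2.069638) = -0.274183
  x_4 = 2.069638 - (-0.274183)×(2.069638 - 2.033892)/(-0.274183 - (-0.654153))
       = 2.095433
Iteration 4:
  f(2.069638) = -0.274183
  f(2.095433) = 0.009840
  x_5 = 2.095433 - 0.009840×(2.095433 - 2.069638)/(0.009840 - (-0.274183))
       = 2.094539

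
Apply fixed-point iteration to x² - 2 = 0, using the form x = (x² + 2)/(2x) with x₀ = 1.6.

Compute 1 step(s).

Equation: x² - 2 = 0
Fixed-point form: x = (x² + 2)/(2x)
x₀ = 1.6

x_1 = g(1.600000) = 1.425000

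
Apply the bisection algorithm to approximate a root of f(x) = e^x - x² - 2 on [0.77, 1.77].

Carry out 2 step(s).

f(x) = e^x - x² - 2
Initial interval: [0.77, 1.77]

Iteration 1:
  c_1 = (0.770000 + 1.770000)/2 = 1.270000
  f(c_1) = f(1.270000) = -0.052047
  f(a) × f(c) ≥ 0, new interval: [1.270000, 1.770000]
Iteration 2:
  c_2 = (1.270000 + 1.770000)/2 = 1.520000
  f(c_2) = f(1.520000) = 0.261825
  f(a) × f(c) < 0, new interval: [1.270000, 1.520000]

After 2 iteration(s), the approximation is c_2 = 1.520000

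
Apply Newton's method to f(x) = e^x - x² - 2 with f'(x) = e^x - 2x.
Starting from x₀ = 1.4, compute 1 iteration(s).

f(x) = e^x - x² - 2
f'(x) = e^x - 2x
x₀ = 1.4

Newton-Raphson formula: x_{n+1} = x_n - f(x_n)/f'(x_n)

Iteration 1:
  f(1.400000) = 0.095200
  f'(1.400000) = 1.255200
  x_1 = 1.400000 - 0.095200/1.255200 = 1.324156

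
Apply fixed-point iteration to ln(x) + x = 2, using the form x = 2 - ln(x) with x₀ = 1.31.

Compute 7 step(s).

Equation: ln(x) + x = 2
Fixed-point form: x = 2 - ln(x)
x₀ = 1.31

x_1 = g(1.310000) = 1.729973
x_2 = g(1.729973) = 1.451894
x_3 = g(1.451894) = 1.627131
x_4 = g(1.627131) = 1.513182
x_5 = g(1.513182) = 1.585785
x_6 = g(1.585785) = 1.538920
x_7 = g(1.538920) = 1.568919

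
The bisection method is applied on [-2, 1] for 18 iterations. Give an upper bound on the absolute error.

Bisection error bound: |error| ≤ (b-a)/2^n
|error| ≤ (1 - (-2))/2^18 = 3/2^18
|error| ≤ 0.0000114441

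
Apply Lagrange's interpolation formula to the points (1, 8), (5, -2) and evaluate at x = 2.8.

Lagrange interpolation formula:
P(x) = Σ yᵢ × Lᵢ(x)
where Lᵢ(x) = Π_{j≠i} (x - xⱼ)/(xᵢ - xⱼ)

L_0(2.8) = (2.8 - 5)/(1 - 5) = 0.550000
L_1(2.8) = (2.8 - 1)/(5 - 1) = 0.450000

P(2.8) = 8×L_0(2.8) + (-2)×L_1(2.8)
P(2.8) = 3.500000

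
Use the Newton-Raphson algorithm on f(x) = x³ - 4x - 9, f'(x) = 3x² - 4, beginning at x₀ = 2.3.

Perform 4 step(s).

f(x) = x³ - 4x - 9
f'(x) = 3x² - 4
x₀ = 2.3

Newton-Raphson formula: x_{n+1} = x_n - f(x_n)/f'(x_n)

Iteration 1:
  f(2.300000) = -6.033000
  f'(2.300000) = 11.870000
  x_1 = 2.300000 - (-6.033000)/11.870000 = 2.808256
Iteration 2:
  f(2.808256) = 1.913732
  f'(2.808256) = 19.658907
  x_2 = 2.808256 - 1.913732/19.658907 = 2.710909
Iteration 3:
  f(2.710909) = 0.078914
  f'(2.710909) = 18.047087
  x_3 = 2.710909 - 0.078914/18.047087 = 2.706537
Iteration 4:
  f(2.706537) = 0.000155
  f'(2.706537) = 17.976021
  x_4 = 2.706537 - 0.000155/17.976021 = 2.706528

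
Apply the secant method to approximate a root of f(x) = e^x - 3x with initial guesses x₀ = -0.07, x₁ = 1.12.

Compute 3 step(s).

f(x) = e^x - 3x
x₀ = -0.07, x₁ = 1.12

Secant formula: x_{n+1} = x_n - f(x_n)(x_n - x_{n-1})/(f(x_n) - f(x_{n-1}))

Iteration 1:
  f(-0.070000) = 1.142394
  f(1.120000) = -0.295146
  x_2 = 1.120000 - (-0.295146)×(1.120000 - (-0.070000))/(-0.295146 - 1.142394)
       = 0.875677
Iteration 2:
  f(1.120000) = -0.295146
  f(0.875677) = -0.226531
  x_3 = 0.875677 - (-0.226531)×(0.875677 - 1.120000)/(-0.226531 - (-0.295146))
       = 0.069044
Iteration 3:
  f(0.875677) = -0.226531
  f(0.069044) = 0.864352
  x_4 = 0.069044 - 0.864352×(0.069044 - 0.875677)/(0.864352 - (-0.226531))
       = 0.708173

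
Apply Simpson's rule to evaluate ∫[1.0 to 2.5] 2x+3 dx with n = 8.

f(x) = 2x+3
a = 1.0, b = 2.5, n = 8
h = (b - a)/n = 0.187500

Simpson's rule: (h/3)[f(x₀) + 4f(x₁) + 2f(x₂) + ... + f(xₙ)]

x_0 = 1.0000, f(x_0) = 5.000000, coefficient = 1
x_1 = 1.1875, f(x_1) = 5.375000, coefficient = 4
x_2 = 1.3750, f(x_2) = 5.750000, coefficient = 2
x_3 = 1.5625, f(x_3) = 6.125000, coefficient = 4
x_4 = 1.7500, f(x_4) = 6.500000, coefficient = 2
x_5 = 1.9375, f(x_5) = 6.875000, coefficient = 4
x_6 = 2.1250, f(x_6) = 7.250000, coefficient = 2
x_7 = 2.3125, f(x_7) = 7.625000, coefficient = 4
x_8 = 2.5000, f(x_8) = 8.000000, coefficient = 1

I ≈ (0.187500/3) × 156.000000 = 9.750000
Exact value: 9.750000
Error: 0.000000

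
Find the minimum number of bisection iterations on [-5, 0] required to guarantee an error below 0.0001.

We need (b-a)/2^n ≤ 0.0001
(0 - (-5))/2^n ≤ 0.0001
5/2^n ≤ 0.0001
2^n ≥ 50000
n ≥ log₂(50000) = 15.61
n ≥ 16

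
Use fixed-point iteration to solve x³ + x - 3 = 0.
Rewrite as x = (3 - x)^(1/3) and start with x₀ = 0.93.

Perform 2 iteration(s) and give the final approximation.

Equation: x³ + x - 3 = 0
Fixed-point form: x = (3 - x)^(1/3)
x₀ = 0.93

x_1 = g(0.930000) = 1.274452
x_2 = g(1.274452) = 1.199432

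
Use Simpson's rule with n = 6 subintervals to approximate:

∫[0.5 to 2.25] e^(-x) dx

f(x) = e^(-x)
a = 0.5, b = 2.25, n = 6
h = (b - a)/n = 0.291667

Simpson's rule: (h/3)[f(x₀) + 4f(x₁) + 2f(x₂) + ... + f(xₙ)]

x_0 = 0.5000, f(x_0) = 0.606531, coefficient = 1
x_1 = 0.7917, f(x_1) = 0.453089, coefficient = 4
x_2 = 1.0833, f(x_2) = 0.338465, coefficient = 2
x_3 = 1.3750, f(x_3) = 0.252840, coefficient = 4
x_4 = 1.6667, f(x_4) = 0.188876, coefficient = 2
x_5 = 1.9583, f(x_5) = 0.141093, coefficient = 4
x_6 = 2.2500, f(x_6) = 0.105399, coefficient = 1

I ≈ (0.291667/3) × 5.154700 = 0.501151
Exact value: 0.501131
Error: 0.000020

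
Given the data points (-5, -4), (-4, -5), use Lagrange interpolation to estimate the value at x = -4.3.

Lagrange interpolation formula:
P(x) = Σ yᵢ × Lᵢ(x)
where Lᵢ(x) = Π_{j≠i} (x - xⱼ)/(xᵢ - xⱼ)

L_0(-4.3) = (-4.3 - (-4))/(-5 - (-4)) = 0.300000
L_1(-4.3) = (-4.3 - (-5))/(-4 - (-5)) = 0.700000

P(-4.3) = (-4)×L_0(-4.3) + (-5)×L_1(-4.3)
P(-4.3) = -4.700000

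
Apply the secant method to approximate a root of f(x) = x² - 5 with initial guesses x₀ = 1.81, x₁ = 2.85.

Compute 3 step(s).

f(x) = x² - 5
x₀ = 1.81, x₁ = 2.85

Secant formula: x_{n+1} = x_n - f(x_n)(x_n - x_{n-1})/(f(x_n) - f(x_{n-1}))

Iteration 1:
  f(1.810000) = -1.723900
  f(2.850000) = 3.122500
  x_2 = 2.850000 - 3.122500×(2.850000 - 1.810000)/(3.122500 - (-1.723900))
       = 2.179936
Iteration 2:
  f(2.850000) = 3.122500
  f(2.179936) = -0.247881
  x_3 = 2.179936 - (-0.247881)×(2.179936 - 2.850000)/(-0.247881 - 3.122500)
       = 2.229217
Iteration 3:
  f(2.179936) = -0.247881
  f(2.229217) = -0.030593
  x_4 = 2.229217 - (-0.030593)×(2.229217 - 2.179936)/(-0.030593 - (-0.247881))
       = 2.236155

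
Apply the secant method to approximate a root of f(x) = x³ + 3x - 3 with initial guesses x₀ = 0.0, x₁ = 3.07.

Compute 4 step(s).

f(x) = x³ + 3x - 3
x₀ = 0.0, x₁ = 3.07

Secant formula: x_{n+1} = x_n - f(x_n)(x_n - x_{n-1})/(f(x_n) - f(x_{n-1}))

Iteration 1:
  f(0.000000) = -3.000000
  f(3.070000) = 35.144443
  x_2 = 3.070000 - 35.144443×(3.070000 - 0.000000)/(35.144443 - (-3.000000))
       = 0.241451
Iteration 2:
  f(3.070000) = 35.144443
  f(0.241451) = -2.261572
  x_3 = 0.241451 - (-2.261572)×(0.241451 - 3.070000)/(-2.261572 - 35.144443)
       = 0.412465
Iteration 3:
  f(0.241451) = -2.261572
  f(0.412465) = -1.692433
  x_4 = 0.412465 - (-1.692433)×(0.412465 - 0.241451)/(-1.692433 - (-2.261572))
       = 0.921006
Iteration 4:
  f(0.412465) = -1.692433
  f(0.921006) = 0.544265
  x_5 = 0.921006 - 0.544265×(0.921006 - 0.412465)/(0.544265 - (-1.692433))
       = 0.797261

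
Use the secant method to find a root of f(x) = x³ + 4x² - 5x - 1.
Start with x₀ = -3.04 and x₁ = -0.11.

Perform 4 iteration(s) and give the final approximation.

f(x) = x³ + 4x² - 5x - 1
x₀ = -3.04, x₁ = -0.11

Secant formula: x_{n+1} = x_n - f(x_n)(x_n - x_{n-1})/(f(x_n) - f(x_{n-1}))

Iteration 1:
  f(-3.040000) = 23.071936
  f(-0.110000) = -0.402931
  x_2 = -0.110000 - (-0.402931)×(-0.110000 - (-3.040000))/(-0.402931 - 23.071936)
       = -0.160292
Iteration 2:
  f(-0.110000) = -0.402931
  f(-0.160292) = -0.099887
  x_3 = -0.160292 - (-0.099887)×(-0.160292 - (-0.110000))/(-0.099887 - (-0.402931))
       = -0.176868
Iteration 3:
  f(-0.160292) = -0.099887
  f(-0.176868) = 0.003938
  x_4 = -0.176868 - 0.003938×(-0.176868 - (-0.160292))/(0.003938 - (-0.099887))
       = -0.176240
Iteration 4:
  f(-0.176868) = 0.003938
  f(-0.176240) = -0.000035
  x_5 = -0.176240 - (-0.000035)×(-0.176240 - (-0.176868))/(-0.000035 - 0.003938)
       = -0.176245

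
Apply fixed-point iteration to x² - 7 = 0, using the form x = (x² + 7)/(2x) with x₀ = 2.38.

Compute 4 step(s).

Equation: x² - 7 = 0
Fixed-point form: x = (x² + 7)/(2x)
x₀ = 2.38

x_1 = g(2.380000) = 2.660588
x_2 = g(2.660588) = 2.645793
x_3 = g(2.645793) = 2.645751
x_4 = g(2.645751) = 2.645751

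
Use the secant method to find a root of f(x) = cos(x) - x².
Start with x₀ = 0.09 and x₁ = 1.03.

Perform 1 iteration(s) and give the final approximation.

f(x) = cos(x) - x²
x₀ = 0.09, x₁ = 1.03

Secant formula: x_{n+1} = x_n - f(x_n)(x_n - x_{n-1})/(f(x_n) - f(x_{n-1}))

Iteration 1:
  f(0.090000) = 0.987853
  f(1.030000) = -0.546081
  x_2 = 1.030000 - (-0.546081)×(1.030000 - 0.090000)/(-0.546081 - 0.987853)
       = 0.695360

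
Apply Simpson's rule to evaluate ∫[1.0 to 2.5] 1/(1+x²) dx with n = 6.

f(x) = 1/(1+x²)
a = 1.0, b = 2.5, n = 6
h = (b - a)/n = 0.250000

Simpson's rule: (h/3)[f(x₀) + 4f(x₁) + 2f(x₂) + ... + f(xₙ)]

x_0 = 1.0000, f(x_0) = 0.500000, coefficient = 1
x_1 = 1.2500, f(x_1) = 0.390244, coefficient = 4
x_2 = 1.5000, f(x_2) = 0.307692, coefficient = 2
x_3 = 1.7500, f(x_3) = 0.246154, coefficient = 4
x_4 = 2.0000, f(x_4) = 0.200000, coefficient = 2
x_5 = 2.2500, f(x_5) = 0.164948, coefficient = 4
x_6 = 2.5000, f(x_6) = 0.137931, coefficient = 1

I ≈ (0.250000/3) × 4.858700 = 0.404892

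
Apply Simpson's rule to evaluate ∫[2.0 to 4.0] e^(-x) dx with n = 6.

f(x) = e^(-x)
a = 2.0, b = 4.0, n = 6
h = (b - a)/n = 0.333333

Simpson's rule: (h/3)[f(x₀) + 4f(x₁) + 2f(x₂) + ... + f(xₙ)]

x_0 = 2.0000, f(x_0) = 0.135335, coefficient = 1
x_1 = 2.3333, f(x_1) = 0.096972, coefficient = 4
x_2 = 2.6667, f(x_2) = 0.069483, coefficient = 2
x_3 = 3.0000, f(x_3) = 0.049787, coefficient = 4
x_4 = 3.3333, f(x_4) = 0.035674, coefficient = 2
x_5 = 3.6667, f(x_5) = 0.025562, coefficient = 4
x_6 = 4.0000, f(x_6) = 0.018316, coefficient = 1

I ≈ (0.333333/3) × 1.053248 = 0.117028
Exact value: 0.117020
Error: 0.000008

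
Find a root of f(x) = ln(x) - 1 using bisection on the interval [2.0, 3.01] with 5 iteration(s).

f(x) = ln(x) - 1
Initial interval: [2.0, 3.01]

Iteration 1:
  c_1 = (2.000000 + 3.010000)/2 = 2.505000
  f(c_1) = f(2.505000) = -0.081711
  f(a) × f(c) ≥ 0, new interval: [2.505000, 3.010000]
Iteration 2:
  c_2 = (2.505000 + 3.010000)/2 = 2.757500
  f(c_2) = f(2.757500) = 0.014324
  f(a) × f(c) < 0, new interval: [2.505000, 2.757500]
Iteration 3:
  c_3 = (2.505000 + 2.757500)/2 = 2.631250
  f(c_3) = f(2.631250) = -0.032541
  f(a) × f(c) ≥ 0, new interval: [2.631250, 2.757500]
Iteration 4:
  c_4 = (2.631250 + 2.757500)/2 = 2.694375
  f(c_4) = f(2.694375) = -0.008834
  f(a) × f(c) ≥ 0, new interval: [2.694375, 2.757500]
Iteration 5:
  c_5 = (2.694375 + 2.757500)/2 = 2.725937
  f(c_5) = f(2.725937) = 0.002812
  f(a) × f(c) < 0, new interval: [2.694375, 2.725937]

After 5 iteration(s), the approximation is c_5 = 2.725937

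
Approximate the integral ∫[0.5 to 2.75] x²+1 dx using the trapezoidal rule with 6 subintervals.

f(x) = x²+1
a = 0.5, b = 2.75, n = 6
h = (b - a)/n = 0.375000

Trapezoidal rule: (h/2)[f(x₀) + 2f(x₁) + 2f(x₂) + ... + f(xₙ)]

x_0 = 0.5000, f(x_0) = 1.250000, coefficient = 1
x_1 = 0.8750, f(x_1) = 1.765625, coefficient = 2
x_2 = 1.2500, f(x_2) = 2.562500, coefficient = 2
x_3 = 1.6250, f(x_3) = 3.640625, coefficient = 2
x_4 = 2.0000, f(x_4) = 5.000000, coefficient = 2
x_5 = 2.3750, f(x_5) = 6.640625, coefficient = 2
x_6 = 2.7500, f(x_6) = 8.562500, coefficient = 1

I ≈ (0.375000/2) × 49.031250 = 9.193359
Exact value: 9.140625
Error: 0.052734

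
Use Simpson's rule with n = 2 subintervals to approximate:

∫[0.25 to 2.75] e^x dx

f(x) = e^x
a = 0.25, b = 2.75, n = 2
h = (b - a)/n = 1.250000

Simpson's rule: (h/3)[f(x₀) + 4f(x₁) + 2f(x₂) + ... + f(xₙ)]

x_0 = 0.2500, f(x_0) = 1.284025, coefficient = 1
x_1 = 1.5000, f(x_1) = 4.481689, coefficient = 4
x_2 = 2.7500, f(x_2) = 15.642632, coefficient = 1

I ≈ (1.250000/3) × 34.853414 = 14.522256
Exact value: 14.358606
Error: 0.163649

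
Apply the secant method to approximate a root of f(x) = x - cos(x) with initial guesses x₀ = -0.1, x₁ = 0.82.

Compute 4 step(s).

f(x) = x - cos(x)
x₀ = -0.1, x₁ = 0.82

Secant formula: x_{n+1} = x_n - f(x_n)(x_n - x_{n-1})/(f(x_n) - f(x_{n-1}))

Iteration 1:
  f(-0.100000) = -1.095004
  f(0.820000) = 0.137779
  x_2 = 0.820000 - 0.137779×(0.820000 - (-0.100000))/(0.137779 - (-1.095004))
       = 0.717179
Iteration 2:
  f(0.820000) = 0.137779
  f(0.717179) = -0.036485
  x_3 = 0.717179 - (-0.036485)×(0.717179 - 0.820000)/(-0.036485 - 0.137779)
       = 0.738706
Iteration 3:
  f(0.717179) = -0.036485
  f(0.738706) = -0.000635
  x_4 = 0.738706 - (-0.000635)×(0.738706 - 0.717179)/(-0.000635 - (-0.036485))
       = 0.739087
Iteration 4:
  f(0.738706) = -0.000635
  f(0.739087) = 0.000003
  x_5 = 0.739087 - 0.000003×(0.739087 - 0.738706)/(0.000003 - (-0.000635))
       = 0.739085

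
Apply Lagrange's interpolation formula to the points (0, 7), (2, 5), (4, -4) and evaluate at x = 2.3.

Lagrange interpolation formula:
P(x) = Σ yᵢ × Lᵢ(x)
where Lᵢ(x) = Π_{j≠i} (x - xⱼ)/(xᵢ - xⱼ)

L_0(2.3) = (2.3 - 2)/(0 - 2) × (2.3 - 4)/(0 - 4) = -0.063750
L_1(2.3) = (2.3 - 0)/(2 - 0) × (2.3 - 4)/(2 - 4) = 0.977500
L_2(2.3) = (2.3 - 0)/(4 - 0) × (2.3 - 2)/(4 - 2) = 0.086250

P(2.3) = 7×L_0(2.3) + 5×L_1(2.3) + (-4)×L_2(2.3)
P(2.3) = 4.096250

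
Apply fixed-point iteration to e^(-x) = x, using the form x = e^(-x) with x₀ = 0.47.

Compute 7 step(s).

Equation: e^(-x) = x
Fixed-point form: x = e^(-x)
x₀ = 0.47

x_1 = g(0.470000) = 0.625002
x_2 = g(0.625002) = 0.535260
x_3 = g(0.535260) = 0.585517
x_4 = g(0.585517) = 0.556818
x_5 = g(0.556818) = 0.573030
x_6 = g(0.573030) = 0.563815
x_7 = g(0.563815) = 0.569034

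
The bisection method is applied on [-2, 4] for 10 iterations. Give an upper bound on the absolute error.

Bisection error bound: |error| ≤ (b-a)/2^n
|error| ≤ (4 - (-2))/2^10 = 6/2^10
|error| ≤ 0.0058593750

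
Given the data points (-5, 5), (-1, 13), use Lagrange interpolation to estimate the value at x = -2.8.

Lagrange interpolation formula:
P(x) = Σ yᵢ × Lᵢ(x)
where Lᵢ(x) = Π_{j≠i} (x - xⱼ)/(xᵢ - xⱼ)

L_0(-2.8) = (-2.8 - (-1))/(-5 - (-1)) = 0.450000
L_1(-2.8) = (-2.8 - (-5))/(-1 - (-5)) = 0.550000

P(-2.8) = 5×L_0(-2.8) + 13×L_1(-2.8)
P(-2.8) = 9.400000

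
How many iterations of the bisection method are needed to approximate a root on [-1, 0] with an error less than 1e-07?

We need (b-a)/2^n ≤ 1e-07
(0 - (-1))/2^n ≤ 1e-07
1/2^n ≤ 1e-07
2^n ≥ 10000000
n ≥ log₂(10000000) = 23.25
n ≥ 24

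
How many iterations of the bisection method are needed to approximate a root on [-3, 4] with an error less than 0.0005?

We need (b-a)/2^n ≤ 0.0005
(4 - (-3))/2^n ≤ 0.0005
7/2^n ≤ 0.0005
2^n ≥ 14000
n ≥ log₂(14000) = 13.77
n ≥ 14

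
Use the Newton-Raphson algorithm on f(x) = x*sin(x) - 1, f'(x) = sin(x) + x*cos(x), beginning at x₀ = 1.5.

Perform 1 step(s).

f(x) = x*sin(x) - 1
f'(x) = sin(x) + x*cos(x)
x₀ = 1.5

Newton-Raphson formula: x_{n+1} = x_n - f(x_n)/f'(x_n)

Iteration 1:
  f(1.500000) = 0.496242
  f'(1.500000) = 1.103601
  x_1 = 1.500000 - 0.496242/1.103601 = 1.050342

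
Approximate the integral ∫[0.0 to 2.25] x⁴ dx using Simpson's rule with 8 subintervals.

f(x) = x⁴
a = 0.0, b = 2.25, n = 8
h = (b - a)/n = 0.281250

Simpson's rule: (h/3)[f(x₀) + 4f(x₁) + 2f(x₂) + ... + f(xₙ)]

x_0 = 0.0000, f(x_0) = 0.000000, coefficient = 1
x_1 = 0.2812, f(x_1) = 0.006257, coefficient = 4
x_2 = 0.5625, f(x_2) = 0.100113, coefficient = 2
x_3 = 0.8438, f(x_3) = 0.506822, coefficient = 4
x_4 = 1.1250, f(x_4) = 1.601807, coefficient = 2
x_5 = 1.4062, f(x_5) = 3.910661, coefficient = 4
x_6 = 1.6875, f(x_6) = 8.109146, coefficient = 2
x_7 = 1.9688, f(x_7) = 15.023194, coefficient = 4
x_8 = 2.2500, f(x_8) = 25.628906, coefficient = 1

I ≈ (0.281250/3) × 123.038773 = 11.534885
Exact value: 11.533008
Error: 0.001877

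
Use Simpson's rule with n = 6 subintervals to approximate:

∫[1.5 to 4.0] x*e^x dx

f(x) = x*e^x
a = 1.5, b = 4.0, n = 6
h = (b - a)/n = 0.416667

Simpson's rule: (h/3)[f(x₀) + 4f(x₁) + 2f(x₂) + ... + f(xₙ)]

x_0 = 1.5000, f(x_0) = 6.722534, coefficient = 1
x_1 = 1.9167, f(x_1) = 13.029998, coefficient = 4
x_2 = 2.3333, f(x_2) = 24.061937, coefficient = 2
x_3 = 2.7500, f(x_3) = 43.017238, coefficient = 4
x_4 = 3.1667, f(x_4) = 75.139484, coefficient = 2
x_5 = 3.5833, f(x_5) = 128.976059, coefficient = 4
x_6 = 4.0000, f(x_6) = 218.392600, coefficient = 1

I ≈ (0.416667/3) × 1163.611154 = 161.612660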